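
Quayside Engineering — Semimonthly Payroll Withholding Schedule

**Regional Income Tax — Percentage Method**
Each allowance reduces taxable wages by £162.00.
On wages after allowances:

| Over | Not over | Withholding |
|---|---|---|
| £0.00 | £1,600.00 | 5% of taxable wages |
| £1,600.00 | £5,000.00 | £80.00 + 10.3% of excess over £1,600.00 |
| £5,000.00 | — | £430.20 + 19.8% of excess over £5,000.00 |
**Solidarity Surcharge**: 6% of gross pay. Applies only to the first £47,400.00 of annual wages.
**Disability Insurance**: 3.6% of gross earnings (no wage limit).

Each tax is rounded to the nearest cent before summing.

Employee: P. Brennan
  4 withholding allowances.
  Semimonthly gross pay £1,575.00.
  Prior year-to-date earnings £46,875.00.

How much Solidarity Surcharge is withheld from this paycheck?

£31.50

Solidarity Surcharge: cap £47,400.00 − YTD £46,875.00 = £525.00 subject; 6% × £525.00 = £31.50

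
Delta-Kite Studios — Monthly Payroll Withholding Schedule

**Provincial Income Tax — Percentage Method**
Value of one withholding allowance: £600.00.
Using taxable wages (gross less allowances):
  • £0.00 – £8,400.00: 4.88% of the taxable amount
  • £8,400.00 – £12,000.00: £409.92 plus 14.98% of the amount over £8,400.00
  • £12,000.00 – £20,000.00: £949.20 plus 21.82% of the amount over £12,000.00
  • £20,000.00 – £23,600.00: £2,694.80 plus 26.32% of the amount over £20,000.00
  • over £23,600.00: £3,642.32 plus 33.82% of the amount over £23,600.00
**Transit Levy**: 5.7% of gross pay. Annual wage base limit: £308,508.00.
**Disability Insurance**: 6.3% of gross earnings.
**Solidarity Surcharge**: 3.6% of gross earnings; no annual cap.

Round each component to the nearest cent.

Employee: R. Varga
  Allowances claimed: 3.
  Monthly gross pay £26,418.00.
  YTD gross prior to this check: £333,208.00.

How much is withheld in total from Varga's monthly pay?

Provincial Income Tax: taxable = £26,418.00 − 3×£600.00 = £24,618.00
  £3,642.32 + 33.82% × (£24,618.00 − £23,600.00) = £3,642.32 + 33.82% × £1,018.00 = £3,986.61
Transit Levy: YTD £333,208.00 ≥ cap £308,508.00 → £0.00
Disability Insurance: 6.3% × £26,418.00 = £1,664.33
Solidarity Surcharge: 3.6% × £26,418.00 = £951.05
Total: £3,986.61 + £0.00 + £1,664.33 + £951.05 = £6,601.99

£6,601.99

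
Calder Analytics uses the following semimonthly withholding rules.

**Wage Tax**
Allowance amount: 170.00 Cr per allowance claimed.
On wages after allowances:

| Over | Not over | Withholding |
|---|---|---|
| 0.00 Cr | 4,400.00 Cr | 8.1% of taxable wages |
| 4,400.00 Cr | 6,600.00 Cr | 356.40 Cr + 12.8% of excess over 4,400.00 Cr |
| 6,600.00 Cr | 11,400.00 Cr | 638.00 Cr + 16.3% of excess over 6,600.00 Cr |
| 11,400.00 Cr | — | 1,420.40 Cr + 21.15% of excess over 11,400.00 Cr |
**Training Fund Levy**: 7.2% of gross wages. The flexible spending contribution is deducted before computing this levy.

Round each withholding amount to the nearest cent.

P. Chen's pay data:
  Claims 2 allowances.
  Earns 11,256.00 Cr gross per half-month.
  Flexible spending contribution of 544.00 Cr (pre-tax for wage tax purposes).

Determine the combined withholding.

Wage Tax: taxable = 11,256.00 Cr − 544.00 Cr − 2×170.00 Cr = 10,372.00 Cr
  638.00 Cr + 16.3% × (10,372.00 Cr − 6,600.00 Cr) = 638.00 Cr + 16.3% × 3,772.00 Cr = 1,252.84 Cr
Training Fund Levy: 7.2% × 10,712.00 Cr = 771.26 Cr
Total: 1,252.84 Cr + 771.26 Cr = 2,024.10 Cr

2,024.10 Cr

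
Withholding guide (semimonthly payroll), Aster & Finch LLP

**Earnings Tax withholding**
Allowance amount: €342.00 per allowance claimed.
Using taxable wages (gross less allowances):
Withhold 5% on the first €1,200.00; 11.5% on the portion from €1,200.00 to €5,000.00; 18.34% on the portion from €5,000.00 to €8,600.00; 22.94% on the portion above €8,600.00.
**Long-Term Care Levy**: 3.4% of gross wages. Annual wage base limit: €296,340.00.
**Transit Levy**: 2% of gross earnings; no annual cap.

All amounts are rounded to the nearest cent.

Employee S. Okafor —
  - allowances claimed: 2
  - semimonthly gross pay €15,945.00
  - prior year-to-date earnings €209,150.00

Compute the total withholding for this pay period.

€3,546.30

Earnings Tax: taxable = €15,945.00 − 2×€342.00 = €15,261.00
  €1,157.24 + 22.94% × (€15,261.00 − €8,600.00) = €1,157.24 + 22.94% × €6,661.00 = €2,685.27
Long-Term Care Levy: 3.4% × €15,945.00 = €542.13
Transit Levy: 2% × €15,945.00 = €318.90
Total: €2,685.27 + €542.13 + €318.90 = €3,546.30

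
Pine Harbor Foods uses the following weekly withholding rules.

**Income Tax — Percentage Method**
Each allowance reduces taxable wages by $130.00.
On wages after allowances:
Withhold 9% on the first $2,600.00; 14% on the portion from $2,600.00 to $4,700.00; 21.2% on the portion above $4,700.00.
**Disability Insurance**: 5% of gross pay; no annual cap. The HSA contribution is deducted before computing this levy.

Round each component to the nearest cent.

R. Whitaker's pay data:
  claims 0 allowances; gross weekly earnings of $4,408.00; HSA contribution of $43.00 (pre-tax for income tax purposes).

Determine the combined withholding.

$699.35

Income Tax: taxable = $4,408.00 − $43.00 = $4,365.00
  $234.00 + 14% × ($4,365.00 − $2,600.00) = $234.00 + 14% × $1,765.00 = $481.10
Disability Insurance: 5% × $4,365.00 = $218.25
Total: $481.10 + $218.25 = $699.35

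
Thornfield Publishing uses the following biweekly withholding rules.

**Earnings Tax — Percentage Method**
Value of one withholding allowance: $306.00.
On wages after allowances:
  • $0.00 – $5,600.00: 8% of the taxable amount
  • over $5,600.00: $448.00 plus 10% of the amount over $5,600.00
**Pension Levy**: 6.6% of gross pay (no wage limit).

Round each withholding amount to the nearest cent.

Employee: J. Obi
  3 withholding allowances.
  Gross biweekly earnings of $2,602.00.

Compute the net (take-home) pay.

Earnings Tax: taxable = $2,602.00 − 3×$306.00 = $1,684.00
  8% × $1,684.00 = $134.72
Pension Levy: 6.6% × $2,602.00 = $171.73
Total withheld: $134.72 + $171.73 = $306.45
Net pay: $2,602.00 − $306.45 = $2,295.55

$2,295.55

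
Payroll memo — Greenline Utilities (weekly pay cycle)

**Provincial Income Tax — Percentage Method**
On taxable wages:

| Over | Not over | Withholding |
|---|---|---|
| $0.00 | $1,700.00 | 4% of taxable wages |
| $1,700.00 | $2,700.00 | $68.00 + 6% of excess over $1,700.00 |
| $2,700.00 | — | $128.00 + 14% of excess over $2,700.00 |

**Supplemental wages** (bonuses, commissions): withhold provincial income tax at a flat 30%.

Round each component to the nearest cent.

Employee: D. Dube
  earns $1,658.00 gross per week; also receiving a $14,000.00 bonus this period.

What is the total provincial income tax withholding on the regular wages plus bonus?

$4,266.32

Provincial Income Tax: taxable = $1,658.00
  4% × $1,658.00 = $66.32
Supplemental (30% flat on bonus): 30% × $14,000.00 = $4,200.00
Total provincial income tax: $66.32 + $4,200.00 = $4,266.32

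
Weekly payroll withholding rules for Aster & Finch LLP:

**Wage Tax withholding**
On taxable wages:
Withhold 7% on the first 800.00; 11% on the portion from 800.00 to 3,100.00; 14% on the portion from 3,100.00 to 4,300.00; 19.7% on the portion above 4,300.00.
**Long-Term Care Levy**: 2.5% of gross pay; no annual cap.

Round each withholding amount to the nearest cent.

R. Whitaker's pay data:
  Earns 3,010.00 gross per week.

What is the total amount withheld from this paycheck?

374.35

Wage Tax: taxable = 3,010.00
  56.00 + 11% × (3,010.00 − 800.00) = 56.00 + 11% × 2,210.00 = 299.10
Long-Term Care Levy: 2.5% × 3,010.00 = 75.25
Total: 299.10 + 75.25 = 374.35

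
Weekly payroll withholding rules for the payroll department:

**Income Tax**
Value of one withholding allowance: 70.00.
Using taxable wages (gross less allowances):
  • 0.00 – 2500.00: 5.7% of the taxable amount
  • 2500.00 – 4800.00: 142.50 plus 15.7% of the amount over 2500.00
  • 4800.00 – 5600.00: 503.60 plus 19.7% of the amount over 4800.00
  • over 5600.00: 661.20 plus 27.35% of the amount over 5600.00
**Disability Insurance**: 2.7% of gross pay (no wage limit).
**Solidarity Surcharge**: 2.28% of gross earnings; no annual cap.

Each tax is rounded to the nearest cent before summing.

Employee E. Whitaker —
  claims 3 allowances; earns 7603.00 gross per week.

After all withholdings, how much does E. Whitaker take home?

6072.78

Income Tax: taxable = 7603.00 − 3×70.00 = 7393.00
  661.20 + 27.35% × (7393.00 − 5600.00) = 661.20 + 27.35% × 1793.00 = 1151.59
Disability Insurance: 2.7% × 7603.00 = 205.28
Solidarity Surcharge: 2.28% × 7603.00 = 173.35
Total withheld: 1151.59 + 205.28 + 173.35 = 1530.22
Net pay: 7603.00 − 1530.22 = 6072.78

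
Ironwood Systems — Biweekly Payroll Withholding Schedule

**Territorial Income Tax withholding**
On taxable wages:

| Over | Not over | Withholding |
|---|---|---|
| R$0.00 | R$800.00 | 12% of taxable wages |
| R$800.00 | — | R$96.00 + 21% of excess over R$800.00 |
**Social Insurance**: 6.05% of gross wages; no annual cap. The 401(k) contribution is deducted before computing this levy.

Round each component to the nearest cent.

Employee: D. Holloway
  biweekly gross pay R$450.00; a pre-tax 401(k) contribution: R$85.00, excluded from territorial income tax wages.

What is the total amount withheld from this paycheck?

R$65.88

Territorial Income Tax: taxable = R$450.00 − R$85.00 = R$365.00
  12% × R$365.00 = R$43.80
Social Insurance: 6.05% × R$365.00 = R$22.08
Total: R$43.80 + R$22.08 = R$65.88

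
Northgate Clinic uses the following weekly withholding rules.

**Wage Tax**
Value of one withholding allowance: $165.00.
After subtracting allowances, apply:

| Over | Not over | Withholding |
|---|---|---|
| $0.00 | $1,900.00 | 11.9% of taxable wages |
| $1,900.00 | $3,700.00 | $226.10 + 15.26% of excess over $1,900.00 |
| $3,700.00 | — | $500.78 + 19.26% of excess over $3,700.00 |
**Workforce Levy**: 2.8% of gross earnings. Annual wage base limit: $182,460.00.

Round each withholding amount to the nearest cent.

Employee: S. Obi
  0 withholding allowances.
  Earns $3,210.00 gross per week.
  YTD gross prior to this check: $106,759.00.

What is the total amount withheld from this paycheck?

$515.89

Wage Tax: taxable = $3,210.00
  $226.10 + 15.26% × ($3,210.00 − $1,900.00) = $226.10 + 15.26% × $1,310.00 = $426.01
Workforce Levy: 2.8% × $3,210.00 = $89.88
Total: $426.01 + $89.88 = $515.89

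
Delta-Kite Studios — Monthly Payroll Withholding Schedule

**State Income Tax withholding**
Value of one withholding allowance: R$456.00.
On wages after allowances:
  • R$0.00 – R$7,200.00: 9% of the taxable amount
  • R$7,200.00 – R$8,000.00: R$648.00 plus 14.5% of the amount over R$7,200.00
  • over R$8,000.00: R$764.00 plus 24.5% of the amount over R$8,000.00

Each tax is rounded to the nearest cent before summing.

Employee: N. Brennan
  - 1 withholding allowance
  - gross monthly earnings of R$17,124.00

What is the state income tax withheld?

State Income Tax: taxable = R$17,124.00 − 1×R$456.00 = R$16,668.00
  R$764.00 + 24.5% × (R$16,668.00 − R$8,000.00) = R$764.00 + 24.5% × R$8,668.00 = R$2,887.66

R$2,887.66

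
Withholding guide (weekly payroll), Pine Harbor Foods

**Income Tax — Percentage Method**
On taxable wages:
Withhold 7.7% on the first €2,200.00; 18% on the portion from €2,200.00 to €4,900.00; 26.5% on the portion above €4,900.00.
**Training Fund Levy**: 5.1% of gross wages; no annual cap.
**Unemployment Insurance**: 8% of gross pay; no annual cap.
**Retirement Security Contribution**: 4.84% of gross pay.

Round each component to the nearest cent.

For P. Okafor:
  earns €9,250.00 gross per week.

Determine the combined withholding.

Income Tax: taxable = €9,250.00
  €655.40 + 26.5% × (€9,250.00 − €4,900.00) = €655.40 + 26.5% × €4,350.00 = €1,808.15
Training Fund Levy: 5.1% × €9,250.00 = €471.75
Unemployment Insurance: 8% × €9,250.00 = €740.00
Retirement Security Contribution: 4.84% × €9,250.00 = €447.70
Total: €1,808.15 + €471.75 + €740.00 + €447.70 = €3,467.60

€3,467.60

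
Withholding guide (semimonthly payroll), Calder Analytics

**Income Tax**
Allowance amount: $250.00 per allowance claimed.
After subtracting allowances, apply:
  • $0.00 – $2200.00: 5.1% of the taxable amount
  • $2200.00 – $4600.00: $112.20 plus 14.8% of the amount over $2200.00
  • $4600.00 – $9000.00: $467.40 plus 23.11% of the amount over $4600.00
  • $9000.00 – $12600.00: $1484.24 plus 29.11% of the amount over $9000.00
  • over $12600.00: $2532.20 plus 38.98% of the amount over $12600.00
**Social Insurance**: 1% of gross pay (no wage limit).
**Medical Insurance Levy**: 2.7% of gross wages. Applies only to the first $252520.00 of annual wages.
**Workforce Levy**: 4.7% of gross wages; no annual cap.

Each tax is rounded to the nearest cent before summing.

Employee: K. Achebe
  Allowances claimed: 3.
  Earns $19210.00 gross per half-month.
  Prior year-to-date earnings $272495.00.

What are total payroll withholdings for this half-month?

Income Tax: taxable = $19210.00 − 3×$250.00 = $18460.00
  $2532.20 + 38.98% × ($18460.00 − $12600.00) = $2532.20 + 38.98% × $5860.00 = $4816.43
Social Insurance: 1% × $19210.00 = $192.10
Medical Insurance Levy: YTD $272495.00 ≥ cap $252520.00 → $0.00
Workforce Levy: 4.7% × $19210.00 = $902.87
Total: $4816.43 + $192.10 + $0.00 + $902.87 = $5911.40

$5911.40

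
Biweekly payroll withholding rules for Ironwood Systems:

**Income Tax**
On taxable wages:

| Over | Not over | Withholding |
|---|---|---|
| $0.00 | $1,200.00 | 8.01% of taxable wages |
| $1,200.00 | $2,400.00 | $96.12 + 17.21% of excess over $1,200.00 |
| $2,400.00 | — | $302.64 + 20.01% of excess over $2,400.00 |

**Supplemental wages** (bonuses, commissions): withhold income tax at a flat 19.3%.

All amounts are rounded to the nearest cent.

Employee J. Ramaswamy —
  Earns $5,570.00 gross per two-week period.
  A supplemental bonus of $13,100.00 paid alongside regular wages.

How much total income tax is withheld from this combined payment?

Income Tax: taxable = $5,570.00
  $302.64 + 20.01% × ($5,570.00 − $2,400.00) = $302.64 + 20.01% × $3,170.00 = $936.96
Supplemental (19.3% flat on bonus): 19.3% × $13,100.00 = $2,528.30
Total income tax: $936.96 + $2,528.30 = $3,465.26

$3,465.26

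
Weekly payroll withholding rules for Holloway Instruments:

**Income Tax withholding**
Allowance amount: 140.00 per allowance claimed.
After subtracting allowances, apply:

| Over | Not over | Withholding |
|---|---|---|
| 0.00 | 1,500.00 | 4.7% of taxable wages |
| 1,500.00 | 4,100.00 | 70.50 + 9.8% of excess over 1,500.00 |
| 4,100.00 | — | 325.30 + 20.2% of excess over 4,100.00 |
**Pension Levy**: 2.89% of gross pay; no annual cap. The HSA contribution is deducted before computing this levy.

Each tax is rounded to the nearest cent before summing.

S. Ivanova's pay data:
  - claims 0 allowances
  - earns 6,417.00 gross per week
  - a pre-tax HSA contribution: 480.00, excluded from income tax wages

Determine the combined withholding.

867.95

Income Tax: taxable = 6,417.00 − 480.00 = 5,937.00
  325.30 + 20.2% × (5,937.00 − 4,100.00) = 325.30 + 20.2% × 1,837.00 = 696.37
Pension Levy: 2.89% × 5,937.00 = 171.58
Total: 696.37 + 171.58 = 867.95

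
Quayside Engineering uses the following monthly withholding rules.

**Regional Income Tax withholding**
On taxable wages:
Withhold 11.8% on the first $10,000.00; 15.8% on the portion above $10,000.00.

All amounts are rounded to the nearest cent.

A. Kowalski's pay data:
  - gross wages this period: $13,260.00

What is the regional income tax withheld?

$1,695.08

Regional Income Tax: taxable = $13,260.00
  $1,180.00 + 15.8% × ($13,260.00 − $10,000.00) = $1,180.00 + 15.8% × $3,260.00 = $1,695.08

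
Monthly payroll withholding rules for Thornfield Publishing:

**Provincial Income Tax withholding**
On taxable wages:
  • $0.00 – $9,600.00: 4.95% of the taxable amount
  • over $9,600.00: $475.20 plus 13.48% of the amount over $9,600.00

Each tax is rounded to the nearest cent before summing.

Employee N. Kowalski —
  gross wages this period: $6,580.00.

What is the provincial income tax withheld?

$325.71

Provincial Income Tax: taxable = $6,580.00
  4.95% × $6,580.00 = $325.71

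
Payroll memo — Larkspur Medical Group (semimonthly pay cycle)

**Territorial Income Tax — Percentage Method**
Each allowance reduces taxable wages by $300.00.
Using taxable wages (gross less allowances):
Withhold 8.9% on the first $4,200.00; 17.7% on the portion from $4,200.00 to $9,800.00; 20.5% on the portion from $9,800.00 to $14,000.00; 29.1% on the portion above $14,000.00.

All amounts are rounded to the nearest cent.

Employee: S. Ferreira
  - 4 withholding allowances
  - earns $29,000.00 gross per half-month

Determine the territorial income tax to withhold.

$6,241.80

Territorial Income Tax: taxable = $29,000.00 − 4×$300.00 = $27,800.00
  $2,226.00 + 29.1% × ($27,800.00 − $14,000.00) = $2,226.00 + 29.1% × $13,800.00 = $6,241.80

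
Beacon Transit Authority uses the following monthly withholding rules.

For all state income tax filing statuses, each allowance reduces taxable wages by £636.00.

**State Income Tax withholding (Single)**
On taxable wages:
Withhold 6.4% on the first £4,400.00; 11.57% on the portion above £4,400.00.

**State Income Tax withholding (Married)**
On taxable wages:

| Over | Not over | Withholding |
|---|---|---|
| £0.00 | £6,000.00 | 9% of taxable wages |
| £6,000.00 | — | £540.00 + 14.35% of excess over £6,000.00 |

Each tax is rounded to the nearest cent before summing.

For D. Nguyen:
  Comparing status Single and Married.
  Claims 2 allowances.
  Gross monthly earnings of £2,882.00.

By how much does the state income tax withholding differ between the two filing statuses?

£41.86

State Income Tax (Single): taxable = £2,882.00 − 2×£636.00 = £1,610.00
  6.4% × £1,610.00 = £103.04
State Income Tax (Married): taxable = £2,882.00 − 2×£636.00 = £1,610.00
  9% × £1,610.00 = £144.90
Difference: |£103.04 − £144.90| = £41.86 (higher under Married)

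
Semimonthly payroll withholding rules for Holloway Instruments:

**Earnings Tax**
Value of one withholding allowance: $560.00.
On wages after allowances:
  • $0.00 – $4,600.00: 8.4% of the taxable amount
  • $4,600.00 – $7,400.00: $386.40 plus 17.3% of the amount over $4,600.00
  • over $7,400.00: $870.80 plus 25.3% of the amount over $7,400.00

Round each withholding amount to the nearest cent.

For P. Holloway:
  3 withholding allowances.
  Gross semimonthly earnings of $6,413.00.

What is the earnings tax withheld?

$409.41

Earnings Tax: taxable = $6,413.00 − 3×$560.00 = $4,733.00
  $386.40 + 17.3% × ($4,733.00 − $4,600.00) = $386.40 + 17.3% × $133.00 = $409.41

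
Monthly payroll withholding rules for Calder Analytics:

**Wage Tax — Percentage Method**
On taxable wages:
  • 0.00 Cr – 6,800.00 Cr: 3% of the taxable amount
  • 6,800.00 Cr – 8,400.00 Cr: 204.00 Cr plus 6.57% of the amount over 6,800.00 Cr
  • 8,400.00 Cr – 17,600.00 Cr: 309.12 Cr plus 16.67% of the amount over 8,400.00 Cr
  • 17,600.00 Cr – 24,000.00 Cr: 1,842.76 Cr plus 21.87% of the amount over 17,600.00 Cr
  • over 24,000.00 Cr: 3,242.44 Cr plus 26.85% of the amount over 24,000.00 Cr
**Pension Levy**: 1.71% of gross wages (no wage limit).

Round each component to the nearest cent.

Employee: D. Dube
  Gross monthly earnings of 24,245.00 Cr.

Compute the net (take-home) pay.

Wage Tax: taxable = 24,245.00 Cr
  3,242.44 Cr + 26.85% × (24,245.00 Cr − 24,000.00 Cr) = 3,242.44 Cr + 26.85% × 245.00 Cr = 3,308.22 Cr
Pension Levy: 1.71% × 24,245.00 Cr = 414.59 Cr
Total withheld: 3,308.22 Cr + 414.59 Cr = 3,722.81 Cr
Net pay: 24,245.00 Cr − 3,722.81 Cr = 20,522.19 Cr

20,522.19 Cr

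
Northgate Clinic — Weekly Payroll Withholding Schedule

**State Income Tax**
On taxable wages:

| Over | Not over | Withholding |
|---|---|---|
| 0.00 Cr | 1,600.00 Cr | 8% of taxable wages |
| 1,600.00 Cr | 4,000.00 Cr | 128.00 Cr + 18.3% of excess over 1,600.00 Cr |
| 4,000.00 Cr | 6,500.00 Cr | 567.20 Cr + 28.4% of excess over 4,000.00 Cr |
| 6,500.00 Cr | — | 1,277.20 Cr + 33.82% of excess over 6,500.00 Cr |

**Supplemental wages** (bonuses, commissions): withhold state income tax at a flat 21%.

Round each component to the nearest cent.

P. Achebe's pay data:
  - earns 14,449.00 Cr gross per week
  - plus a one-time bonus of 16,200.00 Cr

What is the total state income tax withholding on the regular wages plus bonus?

State Income Tax: taxable = 14,449.00 Cr
  1,277.20 Cr + 33.82% × (14,449.00 Cr − 6,500.00 Cr) = 1,277.20 Cr + 33.82% × 7,949.00 Cr = 3,965.55 Cr
Supplemental (21% flat on bonus): 21% × 16,200.00 Cr = 3,402.00 Cr
Total state income tax: 3,965.55 Cr + 3,402.00 Cr = 7,367.55 Cr

7,367.55 Cr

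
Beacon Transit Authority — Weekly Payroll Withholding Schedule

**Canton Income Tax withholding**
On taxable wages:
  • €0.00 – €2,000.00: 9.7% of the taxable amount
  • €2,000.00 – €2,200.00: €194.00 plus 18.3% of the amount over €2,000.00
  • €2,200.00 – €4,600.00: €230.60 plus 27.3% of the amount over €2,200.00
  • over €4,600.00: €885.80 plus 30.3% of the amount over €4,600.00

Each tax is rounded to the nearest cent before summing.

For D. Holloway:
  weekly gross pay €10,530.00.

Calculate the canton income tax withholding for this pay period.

Canton Income Tax: taxable = €10,530.00
  €885.80 + 30.3% × (€10,530.00 − €4,600.00) = €885.80 + 30.3% × €5,930.00 = €2,682.59

€2,682.59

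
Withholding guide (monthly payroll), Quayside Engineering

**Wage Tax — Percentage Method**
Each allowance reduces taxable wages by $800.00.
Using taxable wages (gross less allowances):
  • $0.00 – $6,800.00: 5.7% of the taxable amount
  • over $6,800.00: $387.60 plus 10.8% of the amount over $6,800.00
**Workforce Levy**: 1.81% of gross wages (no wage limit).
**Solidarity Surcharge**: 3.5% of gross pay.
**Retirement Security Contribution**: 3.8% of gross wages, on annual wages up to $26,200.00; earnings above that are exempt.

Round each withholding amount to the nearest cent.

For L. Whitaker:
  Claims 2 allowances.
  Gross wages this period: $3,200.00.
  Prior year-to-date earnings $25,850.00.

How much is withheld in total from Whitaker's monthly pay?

Wage Tax: taxable = $3,200.00 − 2×$800.00 = $1,600.00
  5.7% × $1,600.00 = $91.20
Workforce Levy: 1.81% × $3,200.00 = $57.92
Solidarity Surcharge: 3.5% × $3,200.00 = $112.00
Retirement Security Contribution: cap $26,200.00 − YTD $25,850.00 = $350.00 subject; 3.8% × $350.00 = $13.30
Total: $91.20 + $57.92 + $112.00 + $13.30 = $274.42

$274.42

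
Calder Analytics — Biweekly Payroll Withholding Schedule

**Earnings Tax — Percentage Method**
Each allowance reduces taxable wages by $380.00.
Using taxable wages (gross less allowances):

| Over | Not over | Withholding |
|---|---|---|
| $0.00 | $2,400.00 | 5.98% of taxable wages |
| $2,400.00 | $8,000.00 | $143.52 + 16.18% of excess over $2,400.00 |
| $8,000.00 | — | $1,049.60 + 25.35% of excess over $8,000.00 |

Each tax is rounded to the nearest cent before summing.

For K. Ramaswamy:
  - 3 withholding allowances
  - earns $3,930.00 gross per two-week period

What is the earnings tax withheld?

Earnings Tax: taxable = $3,930.00 − 3×$380.00 = $2,790.00
  $143.52 + 16.18% × ($2,790.00 − $2,400.00) = $143.52 + 16.18% × $390.00 = $206.62

$206.62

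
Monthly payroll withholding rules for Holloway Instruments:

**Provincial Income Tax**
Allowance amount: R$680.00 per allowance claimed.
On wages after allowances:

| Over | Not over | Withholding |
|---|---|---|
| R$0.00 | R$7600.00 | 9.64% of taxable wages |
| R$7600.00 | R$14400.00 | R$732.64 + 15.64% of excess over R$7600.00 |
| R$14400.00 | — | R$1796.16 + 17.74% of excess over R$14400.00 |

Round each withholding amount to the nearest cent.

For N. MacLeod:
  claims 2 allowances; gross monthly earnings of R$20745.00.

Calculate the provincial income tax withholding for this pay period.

Provincial Income Tax: taxable = R$20745.00 − 2×R$680.00 = R$19385.00
  R$1796.16 + 17.74% × (R$19385.00 − R$14400.00) = R$1796.16 + 17.74% × R$4985.00 = R$2680.50

R$2680.50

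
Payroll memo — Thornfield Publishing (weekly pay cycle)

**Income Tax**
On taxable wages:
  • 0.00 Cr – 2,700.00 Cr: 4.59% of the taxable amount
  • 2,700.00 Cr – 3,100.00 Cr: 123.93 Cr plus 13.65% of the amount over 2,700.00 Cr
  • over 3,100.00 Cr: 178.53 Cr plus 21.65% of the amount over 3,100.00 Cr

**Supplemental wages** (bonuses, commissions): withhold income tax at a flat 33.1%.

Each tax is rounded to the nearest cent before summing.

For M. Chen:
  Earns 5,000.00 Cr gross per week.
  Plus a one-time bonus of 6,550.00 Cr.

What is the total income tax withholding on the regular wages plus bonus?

2,757.93 Cr

Income Tax: taxable = 5,000.00 Cr
  178.53 Cr + 21.65% × (5,000.00 Cr − 3,100.00 Cr) = 178.53 Cr + 21.65% × 1,900.00 Cr = 589.88 Cr
Supplemental (33.1% flat on bonus): 33.1% × 6,550.00 Cr = 2,168.05 Cr
Total income tax: 589.88 Cr + 2,168.05 Cr = 2,757.93 Cr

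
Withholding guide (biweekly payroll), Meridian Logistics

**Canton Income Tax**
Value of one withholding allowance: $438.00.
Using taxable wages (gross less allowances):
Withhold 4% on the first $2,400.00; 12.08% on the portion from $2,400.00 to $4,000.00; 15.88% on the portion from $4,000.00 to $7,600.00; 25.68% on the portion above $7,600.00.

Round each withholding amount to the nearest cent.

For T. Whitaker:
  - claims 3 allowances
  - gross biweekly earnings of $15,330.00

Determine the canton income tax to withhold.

$2,508.59

Canton Income Tax: taxable = $15,330.00 − 3×$438.00 = $14,016.00
  $860.96 + 25.68% × ($14,016.00 − $7,600.00) = $860.96 + 25.68% × $6,416.00 = $2,508.59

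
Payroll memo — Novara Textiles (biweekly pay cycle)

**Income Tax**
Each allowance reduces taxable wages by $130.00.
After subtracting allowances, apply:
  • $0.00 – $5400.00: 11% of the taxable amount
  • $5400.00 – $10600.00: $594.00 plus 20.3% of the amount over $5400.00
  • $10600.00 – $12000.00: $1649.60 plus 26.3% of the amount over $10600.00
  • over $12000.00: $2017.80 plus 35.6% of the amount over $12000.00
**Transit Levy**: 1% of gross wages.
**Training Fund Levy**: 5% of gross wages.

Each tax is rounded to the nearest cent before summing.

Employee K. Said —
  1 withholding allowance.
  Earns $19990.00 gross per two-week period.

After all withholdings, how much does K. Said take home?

Income Tax: taxable = $19990.00 − 1×$130.00 = $19860.00
  $2017.80 + 35.6% × ($19860.00 − $12000.00) = $2017.80 + 35.6% × $7860.00 = $4815.96
Transit Levy: 1% × $19990.00 = $199.90
Training Fund Levy: 5% × $19990.00 = $999.50
Total withheld: $4815.96 + $199.90 + $999.50 = $6015.36
Net pay: $19990.00 − $6015.36 = $13974.64

$13974.64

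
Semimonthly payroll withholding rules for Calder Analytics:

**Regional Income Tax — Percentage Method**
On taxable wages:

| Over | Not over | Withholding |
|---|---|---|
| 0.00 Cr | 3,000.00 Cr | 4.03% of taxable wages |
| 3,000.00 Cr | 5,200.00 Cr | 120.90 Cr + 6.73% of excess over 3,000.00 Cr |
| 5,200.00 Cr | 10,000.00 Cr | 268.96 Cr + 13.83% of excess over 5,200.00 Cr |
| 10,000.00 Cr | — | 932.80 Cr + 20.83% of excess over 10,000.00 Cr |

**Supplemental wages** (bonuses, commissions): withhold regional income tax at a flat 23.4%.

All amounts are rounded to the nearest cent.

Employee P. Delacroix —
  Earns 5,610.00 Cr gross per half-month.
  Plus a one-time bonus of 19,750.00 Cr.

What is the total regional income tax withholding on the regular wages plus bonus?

4,947.16 Cr

Regional Income Tax: taxable = 5,610.00 Cr
  268.96 Cr + 13.83% × (5,610.00 Cr − 5,200.00 Cr) = 268.96 Cr + 13.83% × 410.00 Cr = 325.66 Cr
Supplemental (23.4% flat on bonus): 23.4% × 19,750.00 Cr = 4,621.50 Cr
Total regional income tax: 325.66 Cr + 4,621.50 Cr = 4,947.16 Cr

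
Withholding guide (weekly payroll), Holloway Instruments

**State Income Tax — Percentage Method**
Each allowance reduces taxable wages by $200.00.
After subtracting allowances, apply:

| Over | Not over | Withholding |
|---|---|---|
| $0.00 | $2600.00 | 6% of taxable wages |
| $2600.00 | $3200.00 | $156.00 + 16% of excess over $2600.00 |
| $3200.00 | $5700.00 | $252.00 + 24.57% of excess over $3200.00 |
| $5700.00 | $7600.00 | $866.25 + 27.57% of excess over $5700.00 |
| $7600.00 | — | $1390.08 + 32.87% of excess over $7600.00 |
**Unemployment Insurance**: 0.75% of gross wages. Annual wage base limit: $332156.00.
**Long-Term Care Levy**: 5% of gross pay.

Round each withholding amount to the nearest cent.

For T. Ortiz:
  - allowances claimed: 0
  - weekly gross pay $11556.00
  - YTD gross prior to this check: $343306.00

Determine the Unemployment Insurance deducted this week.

$0.00

Unemployment Insurance: YTD $343306.00 ≥ cap $332156.00 → $0.00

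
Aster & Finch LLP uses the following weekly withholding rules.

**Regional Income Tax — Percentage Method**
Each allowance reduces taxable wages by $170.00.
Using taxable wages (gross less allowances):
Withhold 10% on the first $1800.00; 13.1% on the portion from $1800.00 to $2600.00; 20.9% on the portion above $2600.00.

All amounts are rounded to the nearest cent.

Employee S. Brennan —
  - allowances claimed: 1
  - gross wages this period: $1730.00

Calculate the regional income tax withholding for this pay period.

$156.00

Regional Income Tax: taxable = $1730.00 − 1×$170.00 = $1560.00
  10% × $1560.00 = $156.00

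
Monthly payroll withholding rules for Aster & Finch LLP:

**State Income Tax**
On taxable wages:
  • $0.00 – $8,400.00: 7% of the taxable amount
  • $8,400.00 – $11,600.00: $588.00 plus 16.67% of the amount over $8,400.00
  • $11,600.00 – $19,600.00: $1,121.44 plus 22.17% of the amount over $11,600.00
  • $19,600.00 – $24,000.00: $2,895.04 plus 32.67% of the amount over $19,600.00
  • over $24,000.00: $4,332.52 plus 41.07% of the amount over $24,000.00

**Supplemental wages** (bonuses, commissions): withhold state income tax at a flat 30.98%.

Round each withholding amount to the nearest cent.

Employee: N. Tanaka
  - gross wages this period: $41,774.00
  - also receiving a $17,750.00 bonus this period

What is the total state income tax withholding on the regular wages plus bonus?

State Income Tax: taxable = $41,774.00
  $4,332.52 + 41.07% × ($41,774.00 − $24,000.00) = $4,332.52 + 41.07% × $17,774.00 = $11,632.30
Supplemental (30.98% flat on bonus): 30.98% × $17,750.00 = $5,498.95
Total state income tax: $11,632.30 + $5,498.95 = $17,131.25

$17,131.25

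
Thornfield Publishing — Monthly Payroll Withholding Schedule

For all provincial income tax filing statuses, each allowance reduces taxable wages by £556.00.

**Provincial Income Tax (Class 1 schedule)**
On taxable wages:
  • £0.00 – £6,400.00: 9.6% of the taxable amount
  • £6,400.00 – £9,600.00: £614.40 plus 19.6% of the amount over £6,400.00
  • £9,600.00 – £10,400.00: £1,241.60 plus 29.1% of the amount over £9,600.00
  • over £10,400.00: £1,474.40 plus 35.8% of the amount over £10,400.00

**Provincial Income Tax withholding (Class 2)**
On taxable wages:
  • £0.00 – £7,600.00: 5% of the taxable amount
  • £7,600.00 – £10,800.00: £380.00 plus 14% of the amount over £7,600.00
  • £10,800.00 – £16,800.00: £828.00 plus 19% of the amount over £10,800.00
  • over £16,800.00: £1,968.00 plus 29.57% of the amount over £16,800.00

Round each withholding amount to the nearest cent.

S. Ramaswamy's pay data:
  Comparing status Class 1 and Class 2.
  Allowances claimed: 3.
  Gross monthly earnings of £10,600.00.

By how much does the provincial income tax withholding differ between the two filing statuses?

Provincial Income Tax (Class 1): taxable = £10,600.00 − 3×£556.00 = £8,932.00
  £614.40 + 19.6% × (£8,932.00 − £6,400.00) = £614.40 + 19.6% × £2,532.00 = £1,110.67
Provincial Income Tax (Class 2): taxable = £10,600.00 − 3×£556.00 = £8,932.00
  £380.00 + 14% × (£8,932.00 − £7,600.00) = £380.00 + 14% × £1,332.00 = £566.48
Difference: |£1,110.67 − £566.48| = £544.19 (higher under Class 1)

£544.19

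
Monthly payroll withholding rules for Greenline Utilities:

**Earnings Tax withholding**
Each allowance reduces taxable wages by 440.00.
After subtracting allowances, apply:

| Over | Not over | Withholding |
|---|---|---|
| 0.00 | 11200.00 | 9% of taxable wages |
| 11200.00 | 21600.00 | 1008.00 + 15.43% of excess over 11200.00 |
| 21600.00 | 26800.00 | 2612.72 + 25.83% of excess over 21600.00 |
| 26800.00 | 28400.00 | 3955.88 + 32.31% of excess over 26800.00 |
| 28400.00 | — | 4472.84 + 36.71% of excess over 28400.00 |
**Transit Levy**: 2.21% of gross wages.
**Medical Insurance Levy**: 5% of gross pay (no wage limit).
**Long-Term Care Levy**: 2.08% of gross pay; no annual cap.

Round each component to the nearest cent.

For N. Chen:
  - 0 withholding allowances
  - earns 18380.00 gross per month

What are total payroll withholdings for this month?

3823.37

Earnings Tax: taxable = 18380.00
  1008.00 + 15.43% × (18380.00 − 11200.00) = 1008.00 + 15.43% × 7180.00 = 2115.87
Transit Levy: 2.21% × 18380.00 = 406.20
Medical Insurance Levy: 5% × 18380.00 = 919.00
Long-Term Care Levy: 2.08% × 18380.00 = 382.30
Total: 2115.87 + 406.20 + 919.00 + 382.30 = 3823.37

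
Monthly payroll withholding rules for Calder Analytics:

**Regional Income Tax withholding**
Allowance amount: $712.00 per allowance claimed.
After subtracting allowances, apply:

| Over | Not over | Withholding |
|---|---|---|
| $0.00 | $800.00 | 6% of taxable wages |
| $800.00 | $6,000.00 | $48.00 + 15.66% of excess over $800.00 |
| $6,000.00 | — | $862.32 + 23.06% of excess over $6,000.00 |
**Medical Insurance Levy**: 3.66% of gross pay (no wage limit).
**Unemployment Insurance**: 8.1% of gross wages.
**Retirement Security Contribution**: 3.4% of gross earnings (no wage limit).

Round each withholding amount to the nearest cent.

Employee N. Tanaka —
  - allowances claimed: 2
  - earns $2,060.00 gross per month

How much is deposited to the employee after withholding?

Regional Income Tax: taxable = $2,060.00 − 2×$712.00 = $636.00
  6% × $636.00 = $38.16
Medical Insurance Levy: 3.66% × $2,060.00 = $75.40
Unemployment Insurance: 8.1% × $2,060.00 = $166.86
Retirement Security Contribution: 3.4% × $2,060.00 = $70.04
Total withheld: $38.16 + $75.40 + $166.86 + $70.04 = $350.46
Net pay: $2,060.00 − $350.46 = $1,709.54

$1,709.54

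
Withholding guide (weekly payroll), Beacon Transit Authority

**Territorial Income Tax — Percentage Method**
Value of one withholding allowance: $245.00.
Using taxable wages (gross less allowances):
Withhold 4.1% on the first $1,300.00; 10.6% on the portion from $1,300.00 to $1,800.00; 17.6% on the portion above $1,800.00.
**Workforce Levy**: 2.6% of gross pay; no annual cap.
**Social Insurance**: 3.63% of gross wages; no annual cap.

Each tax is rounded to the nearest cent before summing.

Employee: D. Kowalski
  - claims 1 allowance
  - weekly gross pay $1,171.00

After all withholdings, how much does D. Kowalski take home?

$1,060.07

Territorial Income Tax: taxable = $1,171.00 − 1×$245.00 = $926.00
  4.1% × $926.00 = $37.97
Workforce Levy: 2.6% × $1,171.00 = $30.45
Social Insurance: 3.63% × $1,171.00 = $42.51
Total withheld: $37.97 + $30.45 + $42.51 = $110.93
Net pay: $1,171.00 − $110.93 = $1,060.07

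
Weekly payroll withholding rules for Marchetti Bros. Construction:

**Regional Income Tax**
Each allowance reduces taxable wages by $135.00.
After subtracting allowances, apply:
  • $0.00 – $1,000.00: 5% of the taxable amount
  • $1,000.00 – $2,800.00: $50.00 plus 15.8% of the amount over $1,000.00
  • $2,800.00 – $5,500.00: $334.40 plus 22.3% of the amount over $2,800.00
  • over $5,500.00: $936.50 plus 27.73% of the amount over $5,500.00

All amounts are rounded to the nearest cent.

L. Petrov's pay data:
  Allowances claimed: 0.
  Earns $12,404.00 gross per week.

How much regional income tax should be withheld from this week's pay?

$2,850.98

Regional Income Tax: taxable = $12,404.00
  $936.50 + 27.73% × ($12,404.00 − $5,500.00) = $936.50 + 27.73% × $6,904.00 = $2,850.98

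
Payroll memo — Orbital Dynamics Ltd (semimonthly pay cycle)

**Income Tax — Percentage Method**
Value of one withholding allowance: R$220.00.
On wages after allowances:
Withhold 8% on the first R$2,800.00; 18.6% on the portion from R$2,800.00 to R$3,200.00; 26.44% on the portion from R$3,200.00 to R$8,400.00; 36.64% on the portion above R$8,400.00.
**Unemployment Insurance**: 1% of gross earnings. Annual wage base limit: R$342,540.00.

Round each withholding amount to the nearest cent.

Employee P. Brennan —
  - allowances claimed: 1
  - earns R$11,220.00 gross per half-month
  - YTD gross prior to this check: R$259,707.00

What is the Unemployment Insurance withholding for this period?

R$112.20

Unemployment Insurance: 1% × R$11,220.00 = R$112.20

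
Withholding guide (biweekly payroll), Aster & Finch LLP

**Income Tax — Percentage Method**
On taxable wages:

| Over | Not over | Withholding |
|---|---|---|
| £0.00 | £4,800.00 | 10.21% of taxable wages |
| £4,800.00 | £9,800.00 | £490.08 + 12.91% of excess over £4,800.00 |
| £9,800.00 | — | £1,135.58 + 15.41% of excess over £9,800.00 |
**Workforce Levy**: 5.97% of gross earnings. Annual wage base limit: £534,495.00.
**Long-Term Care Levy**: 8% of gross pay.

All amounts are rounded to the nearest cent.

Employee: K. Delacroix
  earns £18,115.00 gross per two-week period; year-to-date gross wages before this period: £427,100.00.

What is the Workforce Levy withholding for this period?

£1,081.47

Workforce Levy: 5.97% × £18,115.00 = £1,081.47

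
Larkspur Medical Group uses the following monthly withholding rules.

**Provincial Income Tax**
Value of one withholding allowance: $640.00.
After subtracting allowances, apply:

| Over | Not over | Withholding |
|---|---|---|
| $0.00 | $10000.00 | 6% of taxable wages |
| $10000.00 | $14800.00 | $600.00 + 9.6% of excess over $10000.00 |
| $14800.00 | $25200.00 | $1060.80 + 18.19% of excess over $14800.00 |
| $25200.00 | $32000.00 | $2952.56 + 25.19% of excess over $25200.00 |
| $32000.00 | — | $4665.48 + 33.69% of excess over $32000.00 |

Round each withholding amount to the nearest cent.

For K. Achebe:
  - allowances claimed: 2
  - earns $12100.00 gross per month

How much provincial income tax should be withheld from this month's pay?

Provincial Income Tax: taxable = $12100.00 − 2×$640.00 = $10820.00
  $600.00 + 9.6% × ($10820.00 − $10000.00) = $600.00 + 9.6% × $820.00 = $678.72

$678.72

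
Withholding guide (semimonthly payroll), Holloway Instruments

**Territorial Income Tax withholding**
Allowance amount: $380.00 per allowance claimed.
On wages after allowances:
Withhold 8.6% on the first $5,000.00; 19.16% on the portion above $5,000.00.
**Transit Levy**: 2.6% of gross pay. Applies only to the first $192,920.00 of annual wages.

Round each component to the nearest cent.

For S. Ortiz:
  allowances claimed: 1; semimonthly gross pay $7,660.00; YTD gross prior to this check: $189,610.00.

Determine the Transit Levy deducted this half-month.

$86.06

Transit Levy: cap $192,920.00 − YTD $189,610.00 = $3,310.00 subject; 2.6% × $3,310.00 = $86.06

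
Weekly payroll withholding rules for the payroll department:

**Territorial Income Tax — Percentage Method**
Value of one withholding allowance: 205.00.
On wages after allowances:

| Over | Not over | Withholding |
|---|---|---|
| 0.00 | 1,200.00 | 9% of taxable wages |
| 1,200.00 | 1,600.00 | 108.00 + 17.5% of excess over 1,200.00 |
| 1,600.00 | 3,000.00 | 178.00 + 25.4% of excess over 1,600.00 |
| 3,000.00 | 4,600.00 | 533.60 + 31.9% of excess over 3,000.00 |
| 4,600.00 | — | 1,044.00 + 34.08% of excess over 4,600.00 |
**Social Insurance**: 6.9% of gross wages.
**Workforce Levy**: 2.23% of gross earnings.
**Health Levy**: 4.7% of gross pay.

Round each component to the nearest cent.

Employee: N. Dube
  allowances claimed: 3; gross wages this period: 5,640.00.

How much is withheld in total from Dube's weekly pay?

Territorial Income Tax: taxable = 5,640.00 − 3×205.00 = 5,025.00
  1,044.00 + 34.08% × (5,025.00 − 4,600.00) = 1,044.00 + 34.08% × 425.00 = 1,188.84
Social Insurance: 6.9% × 5,640.00 = 389.16
Workforce Levy: 2.23% × 5,640.00 = 125.77
Health Levy: 4.7% × 5,640.00 = 265.08
Total: 1,188.84 + 389.16 + 125.77 + 265.08 = 1,968.85

1,968.85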